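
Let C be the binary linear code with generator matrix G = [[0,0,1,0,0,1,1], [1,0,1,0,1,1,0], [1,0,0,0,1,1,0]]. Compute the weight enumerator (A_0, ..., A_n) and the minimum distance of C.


Weight distribution: A_0 = 1, A_1 = 1, A_2 = 1, A_3 = 3, A_4 = 2. Minimum distance d = 1.

Enumerate all 2^3 = 8 messages m ∈ F_2^3.
For each, compute codeword c = mG in F_2^7, then tally its weight.
  m = 000 → c = 0000000, weight = 0.
  m = 100 → c = 0010011, weight = 3.
  m = 010 → c = 1010110, weight = 4.
  m = 110 → c = 1000101, weight = 3.
  m = 001 → c = 1000110, weight = 3.
  m = 101 → c = 1010101, weight = 4.
  m = 011 → c = 0010000, weight = 1.
  m = 111 → c = 0000011, weight = 2.
Tally weights:
  weight 0: 1 codewords.
  weight 1: 1 codewords.
  weight 2: 1 codewords.
  weight 3: 3 codewords.
  weight 4: 2 codewords.
Minimum distance d = smallest w > 0 with A_w > 0 = 1.
Sanity: Σ A_w = 8 = 2^3 = 8 ✓.


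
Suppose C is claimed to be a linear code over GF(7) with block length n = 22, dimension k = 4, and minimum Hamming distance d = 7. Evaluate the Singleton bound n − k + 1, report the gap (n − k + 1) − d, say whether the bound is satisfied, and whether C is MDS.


Singleton RHS = n − k + 1 = 19, slack = 12, bound satisfied, not MDS.

Singleton bound: d ≤ n − k + 1.
Here n = 22, k = 4, so n − k + 1 = 19.
Given d = 7, check d ≤ 19: YES.
Slack = (n − k + 1) − d = 12.
The code is NOT MDS (slack = 12 > 0).
Description: the claimed parameters are [22, 4, 7]_7; such a code would be non-MDS.


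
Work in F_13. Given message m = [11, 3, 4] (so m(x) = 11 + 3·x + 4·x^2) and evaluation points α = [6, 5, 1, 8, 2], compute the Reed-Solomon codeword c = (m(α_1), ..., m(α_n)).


c = [4, 9, 5, 5, 7]

Message polynomial: m(x) = 11 + 3·x + 4·x^2 (mod 13).
For each evaluation point α_i, compute m(α_i) mod 13:
  α_1 = 6: Horner steps 4 → 1 → 4, so m(6) = 4.
  α_2 = 5: Horner steps 4 → 10 → 9, so m(5) = 9.
  α_3 = 1: Horner steps 4 → 7 → 5, so m(1) = 5.
  α_4 = 8: Horner steps 4 → 9 → 5, so m(8) = 5.
  α_5 = 2: Horner steps 4 → 11 → 7, so m(2) = 7.
Codeword c = [4, 9, 5, 5, 7] ∈ F_13^5.


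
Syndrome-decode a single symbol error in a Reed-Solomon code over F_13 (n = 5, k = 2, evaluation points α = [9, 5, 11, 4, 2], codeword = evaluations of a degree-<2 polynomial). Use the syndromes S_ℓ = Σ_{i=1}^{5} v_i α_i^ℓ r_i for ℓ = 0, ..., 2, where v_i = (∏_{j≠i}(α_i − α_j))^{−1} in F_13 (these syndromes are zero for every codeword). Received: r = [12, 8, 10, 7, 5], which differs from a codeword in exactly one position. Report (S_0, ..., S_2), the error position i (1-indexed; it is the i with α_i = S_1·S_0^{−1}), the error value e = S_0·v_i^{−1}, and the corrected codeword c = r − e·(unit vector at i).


S = (11, 4, 5), error at position 3, error magnitude e = 9, c = [12, 8, 1, 7, 5].

Step 1: column multipliers v_i = (∏_{j≠i}(α_i − α_j))^{−1} mod 13.
  i = 1 (α = 9): (9−5)(9−11)(9−4)(9−2) = 4·(−2)·5·7 = −280 ≡ 6, so v_1 = 6^{−1} = 11 (mod 13).
  i = 2 (α = 5): (5−9)(5−11)(5−4)(5−2) = (−4)·(−6)·1·3 = 72 ≡ 7, so v_2 = 7^{−1} = 2 (mod 13).
  i = 3 (α = 11): (11−9)(11−5)(11−4)(11−2) = 2·6·7·9 = 756 ≡ 2, so v_3 = 2^{−1} = 7 (mod 13).
  i = 4 (α = 4): (4−9)(4−5)(4−11)(4−2) = (−5)·(−1)·(−7)·2 = −70 ≡ 8, so v_4 = 8^{−1} = 5 (mod 13).
  i = 5 (α = 2): (2−9)(2−5)(2−11)(2−4) = (−7)·(−3)·(−9)·(−2) = 378 ≡ 1, so v_5 = 1^{−1} = 1 (mod 13).
  v = [11, 2, 7, 5, 1].
Step 2: syndromes of r = [12, 8, 10, 7, 5] (all sums mod 13).
  S_0 = Σ v_i r_i = 11·12 + 2·8 + 7·10 + 5·7 + 1·5 = 258 ≡ 11.
  S_1 = Σ v_i α_i r_i = 11·9·12 + 2·5·8 + 7·11·10 + 5·4·7 + 1·2·5 = 2188 ≡ 4.
  α_i^2 mod 13 = [3, 12, 4, 3, 4].
  S_2 = Σ v_i α_i^2 r_i = 11·3·12 + 2·12·8 + 7·4·10 + 5·3·7 + 1·4·5 = 993 ≡ 5.
  S = (11, 4, 5) ≠ 0, so r is not a codeword (an error is present).
Step 3: locate the error. For a single error e at position i, S_ℓ = v_i·e·α_i^ℓ, so α_err = S_1/S_0.
  S_0^{−1} = 11^{−1} = 6 (mod 13), so α_err = 4·6 = 24 ≡ 11 = α_3. Error position i = 3.
  Consistency check: S_2/S_1 = 5·10 = 50 ≡ 11 = α_err ✓ (single-error assumption holds).
Step 4: error magnitude e = S_0/v_3 = S_0·∏_{j≠3}(α_3 − α_j) = 11·2 = 22 ≡ 9 (mod 13).
Step 5: correct position 3: c_3 = r_3 − e = 10 − 9 ≡ 1 (mod 13). Hence c = [12, 8, 1, 7, 5].
  Check: interpolating c through the α_i gives m(x) = 3 + 1·x (degree < 2) with m(α_i) = c_i for every i, so c is indeed a codeword.


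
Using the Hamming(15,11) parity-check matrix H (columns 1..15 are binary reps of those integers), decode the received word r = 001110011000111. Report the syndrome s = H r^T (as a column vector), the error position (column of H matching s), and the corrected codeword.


s = (1, 1, 1, 1)^T, error position = 15, corrected codeword c = 001110011000110

Compute s = H r^T mod 2 one row at a time:
  s_1 = 1 + 1 + 0 + 0 + 0 + 1 + 1 + 1 = 5 ≡ 1 (mod 2).
  s_2 = 1 + 1 + 0 + 0 + 0 + 1 + 1 + 1 = 5 ≡ 1 (mod 2).
  s_3 = 0 + 1 + 0 + 0 + 0 + 0 + 1 + 1 = 3 ≡ 1 (mod 2).
  s_4 = 0 + 1 + 1 + 0 + 1 + 0 + 1 + 1 = 5 ≡ 1 (mod 2).
s = (1, 1, 1, 1)^T — this equals column 15 of H (binary 1111), so error is at position 15.
Correct: flip bit 15 of r = 001110011000111 to get c = 001110011000110.


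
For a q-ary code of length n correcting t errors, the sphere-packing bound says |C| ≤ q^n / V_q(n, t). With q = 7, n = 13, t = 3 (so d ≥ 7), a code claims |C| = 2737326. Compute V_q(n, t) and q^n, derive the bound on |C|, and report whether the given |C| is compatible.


V_q(n, t) = 64663, q^n = 96889010407, Hamming bound = 1498368, |C| = 2737326 > bound (violated).

Step 1: Compute V_q(n, t) = Σ_{j=0}^3 C(n, j) (q−1)^j.
  j = 0: C(13,0)·(6)^0 = 1·1 = 1.
  j = 1: C(13,1)·(6)^1 = 13·6 = 78.
  j = 2: C(13,2)·(6)^2 = 78·36 = 2808.
  j = 3: C(13,3)·(6)^3 = 286·216 = 61776.
  V_q(n, t) = 1 + 78 + 2808 + 61776 = 64663.
Step 2: q^n = 7^13 = 96889010407.
Step 3: Hamming bound ⌊q^n / V_q(n,t)⌋ = ⌊96889010407/64663⌋ = 1498368.
Step 4: Compare |C| = 2737326 to 1498368: violated.
The claimed |C| lies above the Hamming bound, so no 7-ary code of length 13 with d ≥ 7 can have 2737326 codewords.


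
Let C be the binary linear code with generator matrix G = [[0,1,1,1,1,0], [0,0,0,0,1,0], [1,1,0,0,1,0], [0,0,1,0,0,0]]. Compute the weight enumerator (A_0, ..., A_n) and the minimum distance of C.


Weight distribution: A_0 = 1, A_1 = 2, A_2 = 4, A_3 = 6, A_4 = 3. Minimum distance d = 1.

Enumerate all 2^4 = 16 messages m ∈ F_2^4.
For each, compute codeword c = mG in F_2^6, then tally its weight.
  m = 0000 → c = 000000, weight = 0.
  m = 1000 → c = 011110, weight = 4.
  m = 0100 → c = 000010, weight = 1.
  m = 1100 → c = 011100, weight = 3.
  m = 0010 → c = 110010, weight = 3.
  m = 1010 → c = 101100, weight = 3.
  m = 0110 → c = 110000, weight = 2.
  m = 1110 → c = 101110, weight = 4.
  m = 0001 → c = 001000, weight = 1.
  m = 1001 → c = 010110, weight = 3.
  m = 0101 → c = 001010, weight = 2.
  m = 1101 → c = 010100, weight = 2.
  m = 0011 → c = 111010, weight = 4.
  m = 1011 → c = 100100, weight = 2.
  m = 0111 → c = 111000, weight = 3.
  m = 1111 → c = 100110, weight = 3.
Tally weights:
  weight 0: 1 codewords.
  weight 1: 2 codewords.
  weight 2: 4 codewords.
  weight 3: 6 codewords.
  weight 4: 3 codewords.
Minimum distance d = smallest w > 0 with A_w > 0 = 1.
Sanity: Σ A_w = 16 = 2^4 = 16 ✓.


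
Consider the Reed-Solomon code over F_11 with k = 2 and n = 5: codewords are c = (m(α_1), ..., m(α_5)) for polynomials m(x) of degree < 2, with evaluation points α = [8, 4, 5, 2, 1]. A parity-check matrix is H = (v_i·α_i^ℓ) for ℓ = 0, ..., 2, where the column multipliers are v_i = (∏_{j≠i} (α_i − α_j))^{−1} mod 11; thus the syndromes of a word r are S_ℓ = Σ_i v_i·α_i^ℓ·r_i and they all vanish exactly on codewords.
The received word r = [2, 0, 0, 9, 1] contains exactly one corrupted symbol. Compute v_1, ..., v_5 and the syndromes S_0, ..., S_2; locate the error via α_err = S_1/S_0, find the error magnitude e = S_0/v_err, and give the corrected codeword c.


S = (4, 5, 9), error at position 2, error magnitude e = 8, c = [2, 3, 0, 9, 1].

Step 1: column multipliers v_i = (∏_{j≠i}(α_i − α_j))^{−1} mod 11.
  i = 1 (α = 8): (8−4)(8−5)(8−2)(8−1) = 4·3·6·7 = 504 ≡ 9, so v_1 = 9^{−1} = 5 (mod 11).
  i = 2 (α = 4): (4−8)(4−5)(4−2)(4−1) = (−4)·(−1)·2·3 = 24 ≡ 2, so v_2 = 2^{−1} = 6 (mod 11).
  i = 3 (α = 5): (5−8)(5−4)(5−2)(5−1) = (−3)·1·3·4 = −36 ≡ 8, so v_3 = 8^{−1} = 7 (mod 11).
  i = 4 (α = 2): (2−8)(2−4)(2−5)(2−1) = (−6)·(−2)·(−3)·1 = −36 ≡ 8, so v_4 = 8^{−1} = 7 (mod 11).
  i = 5 (α = 1): (1−8)(1−4)(1−5)(1−2) = (−7)·(−3)·(−4)·(−1) = 84 ≡ 7, so v_5 = 7^{−1} = 8 (mod 11).
  v = [5, 6, 7, 7, 8].
Step 2: syndromes of r = [2, 0, 0, 9, 1] (all sums mod 11).
  S_0 = Σ v_i r_i = 5·2 + 6·0 + 7·0 + 7·9 + 8·1 = 81 ≡ 4.
  S_1 = Σ v_i α_i r_i = 5·8·2 + 6·4·0 + 7·5·0 + 7·2·9 + 8·1·1 = 214 ≡ 5.
  α_i^2 mod 11 = [9, 5, 3, 4, 1].
  S_2 = Σ v_i α_i^2 r_i = 5·9·2 + 6·5·0 + 7·3·0 + 7·4·9 + 8·1·1 = 350 ≡ 9.
  S = (4, 5, 9) ≠ 0, so r is not a codeword (an error is present).
Step 3: locate the error. For a single error e at position i, S_ℓ = v_i·e·α_i^ℓ, so α_err = S_1/S_0.
  S_0^{−1} = 4^{−1} = 3 (mod 11), so α_err = 5·3 = 15 ≡ 4 = α_2. Error position i = 2.
  Consistency check: S_2/S_1 = 9·9 = 81 ≡ 4 = α_err ✓ (single-error assumption holds).
Step 4: error magnitude e = S_0/v_2 = S_0·∏_{j≠2}(α_2 − α_j) = 4·2 = 8 ≡ 8 (mod 11).
Step 5: correct position 2: c_2 = r_2 − e = 0 − 8 ≡ 3 (mod 11). Hence c = [2, 3, 0, 9, 1].
  Check: interpolating c through the α_i gives m(x) = 4 + 8·x (degree < 2) with m(α_i) = c_i for every i, so c is indeed a codeword.


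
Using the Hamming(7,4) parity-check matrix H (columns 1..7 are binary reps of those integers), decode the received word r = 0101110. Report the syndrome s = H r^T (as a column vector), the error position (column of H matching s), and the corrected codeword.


s = (1, 0, 1)^T, error position = 5, corrected codeword c = 0101010

Compute s = H r^T mod 2 one row at a time:
  s_1 = 1 + 1 + 1 + 0 = 3 ≡ 1 (mod 2).
  s_2 = 1 + 0 + 1 + 0 = 2 ≡ 0 (mod 2).
  s_3 = 0 + 0 + 1 + 0 = 1 ≡ 1 (mod 2).
s = (1, 0, 1)^T — this equals column 5 of H (binary 101), so error is at position 5.
Correct: flip bit 5 of r = 0101110 to get c = 0101010.


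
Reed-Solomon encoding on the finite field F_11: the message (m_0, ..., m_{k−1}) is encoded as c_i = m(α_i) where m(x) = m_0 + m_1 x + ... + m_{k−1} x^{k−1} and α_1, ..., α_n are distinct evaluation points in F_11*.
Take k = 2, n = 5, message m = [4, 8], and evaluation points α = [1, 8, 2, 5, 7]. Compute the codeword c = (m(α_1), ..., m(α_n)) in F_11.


c = [1, 2, 9, 0, 5]

Message polynomial: m(x) = 4 + 8·x (mod 11).
For each evaluation point α_i, compute m(α_i) mod 11:
  α_1 = 1: Horner steps 8 → 1, so m(1) = 1.
  α_2 = 8: Horner steps 8 → 2, so m(8) = 2.
  α_3 = 2: Horner steps 8 → 9, so m(2) = 9.
  α_4 = 5: Horner steps 8 → 0, so m(5) = 0.
  α_5 = 7: Horner steps 8 → 5, so m(7) = 5.
Codeword c = [1, 2, 9, 0, 5] ∈ F_11^5.


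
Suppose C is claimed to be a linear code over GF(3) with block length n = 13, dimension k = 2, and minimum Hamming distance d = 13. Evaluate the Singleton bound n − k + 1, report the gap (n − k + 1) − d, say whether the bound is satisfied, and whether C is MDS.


Singleton RHS = n − k + 1 = 12, slack = -1, bound violated (no such code; not MDS).

Singleton bound: d ≤ n − k + 1.
Here n = 13, k = 2, so n − k + 1 = 12.
Given d = 13, check d ≤ 12: NO.
Slack = (n − k + 1) − d = -1.
The slack is negative: d = 13 exceeds n − k + 1 = 12 by 1, so the Singleton bound is violated and no linear [13, 2, 13]_3 code can exist. In particular it is not MDS (MDS requires d = n − k + 1 exactly).
Description: the claimed parameters are [13, 2, 13]_3; such a code would be impossible (violates the Singleton bound).


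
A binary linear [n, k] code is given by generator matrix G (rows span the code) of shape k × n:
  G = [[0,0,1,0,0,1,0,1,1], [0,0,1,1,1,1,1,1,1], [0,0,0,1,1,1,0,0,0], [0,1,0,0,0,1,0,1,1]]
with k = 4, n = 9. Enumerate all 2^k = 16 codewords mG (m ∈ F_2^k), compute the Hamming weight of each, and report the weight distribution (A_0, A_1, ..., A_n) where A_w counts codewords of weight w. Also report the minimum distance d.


Weight distribution: A_0 = 1, A_2 = 2, A_3 = 2, A_4 = 5, A_5 = 4, A_7 = 2. Minimum distance d = 2.

Enumerate all 2^4 = 16 messages m ∈ F_2^4.
For each, compute codeword c = mG in F_2^9, then tally its weight.
  m = 0000 → c = 000000000, weight = 0.
  m = 1000 → c = 001001011, weight = 4.
  m = 0100 → c = 001111111, weight = 7.
  m = 1100 → c = 000110100, weight = 3.
  m = 0010 → c = 000111000, weight = 3.
  m = 1010 → c = 001110011, weight = 5.
  m = 0110 → c = 001000111, weight = 4.
  m = 1110 → c = 000001100, weight = 2.
  m = 0001 → c = 010001011, weight = 4.
  m = 1001 → c = 011000000, weight = 2.
  m = 0101 → c = 011110100, weight = 5.
  m = 1101 → c = 010111111, weight = 7.
  m = 0011 → c = 010110011, weight = 5.
  m = 1011 → c = 011111000, weight = 5.
  m = 0111 → c = 011001100, weight = 4.
  m = 1111 → c = 010000111, weight = 4.
Tally weights:
  weight 0: 1 codewords.
  weight 2: 2 codewords.
  weight 3: 2 codewords.
  weight 4: 5 codewords.
  weight 5: 4 codewords.
  weight 7: 2 codewords.
Minimum distance d = smallest w > 0 with A_w > 0 = 2.
Sanity: Σ A_w = 16 = 2^4 = 16 ✓.


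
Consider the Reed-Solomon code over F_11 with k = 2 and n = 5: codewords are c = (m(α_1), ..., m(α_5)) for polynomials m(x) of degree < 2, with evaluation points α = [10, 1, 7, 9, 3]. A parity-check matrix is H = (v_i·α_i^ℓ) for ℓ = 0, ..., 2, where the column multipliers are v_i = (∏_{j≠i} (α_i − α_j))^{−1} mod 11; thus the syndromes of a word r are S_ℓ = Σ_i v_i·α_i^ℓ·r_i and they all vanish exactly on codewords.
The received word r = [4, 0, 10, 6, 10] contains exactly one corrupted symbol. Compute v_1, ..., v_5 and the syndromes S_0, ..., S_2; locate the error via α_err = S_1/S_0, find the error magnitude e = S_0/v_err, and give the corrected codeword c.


S = (5, 4, 1), error at position 5, error magnitude e = 3, c = [4, 0, 10, 6, 7].

Step 1: column multipliers v_i = (∏_{j≠i}(α_i − α_j))^{−1} mod 11.
  i = 1 (α = 10): (10−1)(10−7)(10−9)(10−3) = 9·3·1·7 = 189 ≡ 2, so v_1 = 2^{−1} = 6 (mod 11).
  i = 2 (α = 1): (1−10)(1−7)(1−9)(1−3) = (−9)·(−6)·(−8)·(−2) = 864 ≡ 6, so v_2 = 6^{−1} = 2 (mod 11).
  i = 3 (α = 7): (7−10)(7−1)(7−9)(7−3) = (−3)·6·(−2)·4 = 144 ≡ 1, so v_3 = 1^{−1} = 1 (mod 11).
  i = 4 (α = 9): (9−10)(9−1)(9−7)(9−3) = (−1)·8·2·6 = −96 ≡ 3, so v_4 = 3^{−1} = 4 (mod 11).
  i = 5 (α = 3): (3−10)(3−1)(3−7)(3−9) = (−7)·2·(−4)·(−6) = −336 ≡ 5, so v_5 = 5^{−1} = 9 (mod 11).
  v = [6, 2, 1, 4, 9].
Step 2: syndromes of r = [4, 0, 10, 6, 10] (all sums mod 11).
  S_0 = Σ v_i r_i = 6·4 + 2·0 + 1·10 + 4·6 + 9·10 = 148 ≡ 5.
  S_1 = Σ v_i α_i r_i = 6·10·4 + 2·1·0 + 1·7·10 + 4·9·6 + 9·3·10 = 796 ≡ 4.
  α_i^2 mod 11 = [1, 1, 5, 4, 9].
  S_2 = Σ v_i α_i^2 r_i = 6·1·4 + 2·1·0 + 1·5·10 + 4·4·6 + 9·9·10 = 980 ≡ 1.
  S = (5, 4, 1) ≠ 0, so r is not a codeword (an error is present).
Step 3: locate the error. For a single error e at position i, S_ℓ = v_i·e·α_i^ℓ, so α_err = S_1/S_0.
  S_0^{−1} = 5^{−1} = 9 (mod 11), so α_err = 4·9 = 36 ≡ 3 = α_5. Error position i = 5.
  Consistency check: S_2/S_1 = 1·3 = 3 ≡ 3 = α_err ✓ (single-error assumption holds).
Step 4: error magnitude e = S_0/v_5 = S_0·∏_{j≠5}(α_5 − α_j) = 5·5 = 25 ≡ 3 (mod 11).
Step 5: correct position 5: c_5 = r_5 − e = 10 − 3 ≡ 7 (mod 11). Hence c = [4, 0, 10, 6, 7].
  Check: interpolating c through the α_i gives m(x) = 2 + 9·x (degree < 2) with m(α_i) = c_i for every i, so c is indeed a codeword.


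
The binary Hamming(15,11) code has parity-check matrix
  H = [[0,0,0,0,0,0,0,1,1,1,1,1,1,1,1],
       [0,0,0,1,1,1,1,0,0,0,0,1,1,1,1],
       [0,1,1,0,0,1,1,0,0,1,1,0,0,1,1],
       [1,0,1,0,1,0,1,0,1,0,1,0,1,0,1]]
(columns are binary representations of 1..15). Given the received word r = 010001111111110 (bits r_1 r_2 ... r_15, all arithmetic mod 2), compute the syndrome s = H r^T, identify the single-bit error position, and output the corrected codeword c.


s = (1, 1, 0, 0)^T, error position = 12, corrected codeword c = 010001111110110

Compute s = H r^T mod 2 one row at a time:
  s_1 = 1 + 1 + 1 + 1 + 1 + 1 + 1 + 0 = 7 ≡ 1 (mod 2).
  s_2 = 0 + 0 + 1 + 1 + 1 + 1 + 1 + 0 = 5 ≡ 1 (mod 2).
  s_3 = 1 + 0 + 1 + 1 + 1 + 1 + 1 + 0 = 6 ≡ 0 (mod 2).
  s_4 = 0 + 0 + 0 + 1 + 1 + 1 + 1 + 0 = 4 ≡ 0 (mod 2).
s = (1, 1, 0, 0)^T — this equals column 12 of H (binary 1100), so error is at position 12.
Correct: flip bit 12 of r = 010001111111110 to get c = 010001111110110.


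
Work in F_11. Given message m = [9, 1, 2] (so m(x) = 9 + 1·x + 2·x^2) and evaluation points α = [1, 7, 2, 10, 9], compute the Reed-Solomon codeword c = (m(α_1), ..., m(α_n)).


c = [1, 4, 8, 10, 4]

Message polynomial: m(x) = 9 + 1·x + 2·x^2 (mod 11).
For each evaluation point α_i, compute m(α_i) mod 11:
  α_1 = 1: Horner steps 2 → 3 → 1, so m(1) = 1.
  α_2 = 7: Horner steps 2 → 4 → 4, so m(7) = 4.
  α_3 = 2: Horner steps 2 → 5 → 8, so m(2) = 8.
  α_4 = 10: Horner steps 2 → 10 → 10, so m(10) = 10.
  α_5 = 9: Horner steps 2 → 8 → 4, so m(9) = 4.
Codeword c = [1, 4, 8, 10, 4] ∈ F_11^5.


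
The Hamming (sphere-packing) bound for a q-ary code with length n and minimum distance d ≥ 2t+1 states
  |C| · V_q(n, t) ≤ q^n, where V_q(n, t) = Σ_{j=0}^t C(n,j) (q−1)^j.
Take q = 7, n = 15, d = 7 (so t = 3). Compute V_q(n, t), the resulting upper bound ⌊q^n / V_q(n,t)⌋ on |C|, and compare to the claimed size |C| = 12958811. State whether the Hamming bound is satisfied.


V_q(n, t) = 102151, q^n = 4747561509943, Hamming bound = 46475918, |C| = 12958811 ≤ bound (satisfied).

Step 1: Compute V_q(n, t) = Σ_{j=0}^3 C(n, j) (q−1)^j.
  j = 0: C(15,0)·(6)^0 = 1·1 = 1.
  j = 1: C(15,1)·(6)^1 = 15·6 = 90.
  j = 2: C(15,2)·(6)^2 = 105·36 = 3780.
  j = 3: C(15,3)·(6)^3 = 455·216 = 98280.
  V_q(n, t) = 1 + 90 + 3780 + 98280 = 102151.
Step 2: q^n = 7^15 = 4747561509943.
Step 3: Hamming bound ⌊q^n / V_q(n,t)⌋ = ⌊4747561509943/102151⌋ = 46475918.
Step 4: Compare |C| = 12958811 to 46475918: satisfied.
The claimed |C| lies below the Hamming bound.


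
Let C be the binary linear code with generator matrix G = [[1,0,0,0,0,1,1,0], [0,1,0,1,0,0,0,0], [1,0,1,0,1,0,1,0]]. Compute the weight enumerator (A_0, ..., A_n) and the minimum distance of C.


Weight distribution: A_0 = 1, A_2 = 1, A_3 = 2, A_4 = 1, A_5 = 2, A_6 = 1. Minimum distance d = 2.

Enumerate all 2^3 = 8 messages m ∈ F_2^3.
For each, compute codeword c = mG in F_2^8, then tally its weight.
  m = 000 → c = 00000000, weight = 0.
  m = 100 → c = 10000110, weight = 3.
  m = 010 → c = 01010000, weight = 2.
  m = 110 → c = 11010110, weight = 5.
  m = 001 → c = 10101010, weight = 4.
  m = 101 → c = 00101100, weight = 3.
  m = 011 → c = 11111010, weight = 6.
  m = 111 → c = 01111100, weight = 5.
Tally weights:
  weight 0: 1 codewords.
  weight 2: 1 codewords.
  weight 3: 2 codewords.
  weight 4: 1 codewords.
  weight 5: 2 codewords.
  weight 6: 1 codewords.
Minimum distance d = smallest w > 0 with A_w > 0 = 2.
Sanity: Σ A_w = 8 = 2^3 = 8 ✓.


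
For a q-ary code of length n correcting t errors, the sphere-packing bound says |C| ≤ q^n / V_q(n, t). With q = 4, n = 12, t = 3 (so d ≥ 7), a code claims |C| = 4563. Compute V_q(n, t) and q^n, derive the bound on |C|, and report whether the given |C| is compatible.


V_q(n, t) = 6571, q^n = 16777216, Hamming bound = 2553, |C| = 4563 > bound (violated).

Step 1: Compute V_q(n, t) = Σ_{j=0}^3 C(n, j) (q−1)^j.
  j = 0: C(12,0)·(3)^0 = 1·1 = 1.
  j = 1: C(12,1)·(3)^1 = 12·3 = 36.
  j = 2: C(12,2)·(3)^2 = 66·9 = 594.
  j = 3: C(12,3)·(3)^3 = 220·27 = 5940.
  V_q(n, t) = 1 + 36 + 594 + 5940 = 6571.
Step 2: q^n = 4^12 = 16777216.
Step 3: Hamming bound ⌊q^n / V_q(n,t)⌋ = ⌊16777216/6571⌋ = 2553.
Step 4: Compare |C| = 4563 to 2553: violated.
The claimed |C| lies above the Hamming bound, so no 4-ary code of length 12 with d ≥ 7 can have 4563 codewords.


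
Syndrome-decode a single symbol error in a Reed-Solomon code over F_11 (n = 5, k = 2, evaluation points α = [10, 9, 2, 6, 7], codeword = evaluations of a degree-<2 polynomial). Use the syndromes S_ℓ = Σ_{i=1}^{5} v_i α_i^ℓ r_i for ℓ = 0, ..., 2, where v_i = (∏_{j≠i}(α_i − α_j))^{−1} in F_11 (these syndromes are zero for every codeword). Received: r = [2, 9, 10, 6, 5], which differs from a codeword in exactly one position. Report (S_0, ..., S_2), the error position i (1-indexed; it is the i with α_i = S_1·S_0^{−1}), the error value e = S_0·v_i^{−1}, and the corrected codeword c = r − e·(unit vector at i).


S = (3, 5, 1), error at position 2, error magnitude e = 6, c = [2, 3, 10, 6, 5].

Step 1: column multipliers v_i = (∏_{j≠i}(α_i − α_j))^{−1} mod 11.
  i = 1 (α = 10): (10−9)(10−2)(10−6)(10−7) = 1·8·4·3 = 96 ≡ 8, so v_1 = 8^{−1} = 7 (mod 11).
  i = 2 (α = 9): (9−10)(9−2)(9−6)(9−7) = (−1)·7·3·2 = −42 ≡ 2, so v_2 = 2^{−1} = 6 (mod 11).
  i = 3 (α = 2): (2−10)(2−9)(2−6)(2−7) = (−8)·(−7)·(−4)·(−5) = 1120 ≡ 9, so v_3 = 9^{−1} = 5 (mod 11).
  i = 4 (α = 6): (6−10)(6−9)(6−2)(6−7) = (−4)·(−3)·4·(−1) = −48 ≡ 7, so v_4 = 7^{−1} = 8 (mod 11).
  i = 5 (α = 7): (7−10)(7−9)(7−2)(7−6) = (−3)·(−2)·5·1 = 30 ≡ 8, so v_5 = 8^{−1} = 7 (mod 11).
  v = [7, 6, 5, 8, 7].
Step 2: syndromes of r = [2, 9, 10, 6, 5] (all sums mod 11).
  S_0 = Σ v_i r_i = 7·2 + 6·9 + 5·10 + 8·6 + 7·5 = 201 ≡ 3.
  S_1 = Σ v_i α_i r_i = 7·10·2 + 6·9·9 + 5·2·10 + 8·6·6 + 7·7·5 = 1259 ≡ 5.
  α_i^2 mod 11 = [1, 4, 4, 3, 5].
  S_2 = Σ v_i α_i^2 r_i = 7·1·2 + 6·4·9 + 5·4·10 + 8·3·6 + 7·5·5 = 749 ≡ 1.
  S = (3, 5, 1) ≠ 0, so r is not a codeword (an error is present).
Step 3: locate the error. For a single error e at position i, S_ℓ = v_i·e·α_i^ℓ, so α_err = S_1/S_0.
  S_0^{−1} = 3^{−1} = 4 (mod 11), so α_err = 5·4 = 20 ≡ 9 = α_2. Error position i = 2.
  Consistency check: S_2/S_1 = 1·9 = 9 ≡ 9 = α_err ✓ (single-error assumption holds).
Step 4: error magnitude e = S_0/v_2 = S_0·∏_{j≠2}(α_2 − α_j) = 3·2 = 6 ≡ 6 (mod 11).
Step 5: correct position 2: c_2 = r_2 − e = 9 − 6 ≡ 3 (mod 11). Hence c = [2, 3, 10, 6, 5].
  Check: interpolating c through the α_i gives m(x) = 1 + 10·x (degree < 2) with m(α_i) = c_i for every i, so c is indeed a codeword.


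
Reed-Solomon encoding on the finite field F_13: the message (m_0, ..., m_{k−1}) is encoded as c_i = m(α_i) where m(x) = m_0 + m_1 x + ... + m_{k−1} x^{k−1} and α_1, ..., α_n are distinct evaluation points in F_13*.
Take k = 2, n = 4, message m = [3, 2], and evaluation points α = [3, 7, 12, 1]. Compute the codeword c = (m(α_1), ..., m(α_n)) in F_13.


c = [9, 4, 1, 5]

Message polynomial: m(x) = 3 + 2·x (mod 13).
For each evaluation point α_i, compute m(α_i) mod 13:
  α_1 = 3: Horner steps 2 → 9, so m(3) = 9.
  α_2 = 7: Horner steps 2 → 4, so m(7) = 4.
  α_3 = 12: Horner steps 2 → 1, so m(12) = 1.
  α_4 = 1: Horner steps 2 → 5, so m(1) = 5.
Codeword c = [9, 4, 1, 5] ∈ F_13^4.


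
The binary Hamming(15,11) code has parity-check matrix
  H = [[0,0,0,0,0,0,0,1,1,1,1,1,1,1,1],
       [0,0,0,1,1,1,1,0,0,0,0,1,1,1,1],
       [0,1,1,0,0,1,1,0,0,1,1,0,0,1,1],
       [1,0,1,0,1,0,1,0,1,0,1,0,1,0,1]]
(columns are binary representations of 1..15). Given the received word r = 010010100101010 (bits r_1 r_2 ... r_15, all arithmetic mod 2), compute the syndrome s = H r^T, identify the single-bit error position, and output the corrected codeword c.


s = (1, 0, 0, 0)^T, error position = 8, corrected codeword c = 010010110101010

Compute s = H r^T mod 2 one row at a time:
  s_1 = 0 + 0 + 1 + 0 + 1 + 0 + 1 + 0 = 3 ≡ 1 (mod 2).
  s_2 = 0 + 1 + 0 + 1 + 1 + 0 + 1 + 0 = 4 ≡ 0 (mod 2).
  s_3 = 1 + 0 + 0 + 1 + 1 + 0 + 1 + 0 = 4 ≡ 0 (mod 2).
  s_4 = 0 + 0 + 1 + 1 + 0 + 0 + 0 + 0 = 2 ≡ 0 (mod 2).
s = (1, 0, 0, 0)^T — this equals column 8 of H (binary 1000), so error is at position 8.
Correct: flip bit 8 of r = 010010100101010 to get c = 010010110101010.


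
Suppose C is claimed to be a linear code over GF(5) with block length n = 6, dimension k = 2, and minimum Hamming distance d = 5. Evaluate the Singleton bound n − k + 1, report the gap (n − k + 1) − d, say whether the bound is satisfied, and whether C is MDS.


Singleton RHS = n − k + 1 = 5, slack = 0, bound satisfied, MDS.

Singleton bound: d ≤ n − k + 1.
Here n = 6, k = 2, so n − k + 1 = 5.
Given d = 5, check d ≤ 5: YES.
Slack = (n − k + 1) − d = 0.
The code is MDS (slack = 0).
Description: the claimed parameters are [6, 2, 5]_5; such a code would be MDS (meets Singleton bound).


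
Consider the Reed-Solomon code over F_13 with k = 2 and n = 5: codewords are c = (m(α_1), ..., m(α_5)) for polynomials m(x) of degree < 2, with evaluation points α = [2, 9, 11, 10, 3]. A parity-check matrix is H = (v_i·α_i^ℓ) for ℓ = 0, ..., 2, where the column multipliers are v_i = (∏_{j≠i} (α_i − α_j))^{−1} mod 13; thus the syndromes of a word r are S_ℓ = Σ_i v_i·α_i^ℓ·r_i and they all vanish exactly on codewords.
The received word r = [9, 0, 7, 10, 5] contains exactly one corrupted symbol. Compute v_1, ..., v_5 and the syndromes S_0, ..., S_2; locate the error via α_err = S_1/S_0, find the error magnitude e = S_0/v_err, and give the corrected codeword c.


S = (4, 8, 3), error at position 1, error magnitude e = 1, c = [8, 0, 7, 10, 5].

Step 1: column multipliers v_i = (∏_{j≠i}(α_i − α_j))^{−1} mod 13.
  i = 1 (α = 2): (2−9)(2−11)(2−10)(2−3) = (−7)·(−9)·(−8)·(−1) = 504 ≡ 10, so v_1 = 10^{−1} = 4 (mod 13).
  i = 2 (α = 9): (9−2)(9−11)(9−10)(9−3) = 7·(−2)·(−1)·6 = 84 ≡ 6, so v_2 = 6^{−1} = 11 (mod 13).
  i = 3 (α = 11): (11−2)(11−9)(11−10)(11−3) = 9·2·1·8 = 144 ≡ 1, so v_3 = 1^{−1} = 1 (mod 13).
  i = 4 (α = 10): (10−2)(10−9)(10−11)(10−3) = 8·1·(−1)·7 = −56 ≡ 9, so v_4 = 9^{−1} = 3 (mod 13).
  i = 5 (α = 3): (3−2)(3−9)(3−11)(3−10) = 1·(−6)·(−8)·(−7) = −336 ≡ 2, so v_5 = 2^{−1} = 7 (mod 13).
  v = [4, 11, 1, 3, 7].
Step 2: syndromes of r = [9, 0, 7, 10, 5] (all sums mod 13).
  S_0 = Σ v_i r_i = 4·9 + 11·0 + 1·7 + 3·10 + 7·5 = 108 ≡ 4.
  S_1 = Σ v_i α_i r_i = 4·2·9 + 11·9·0 + 1·11·7 + 3·10·10 + 7·3·5 = 554 ≡ 8.
  α_i^2 mod 13 = [4, 3, 4, 9, 9].
  S_2 = Σ v_i α_i^2 r_i = 4·4·9 + 11·3·0 + 1·4·7 + 3·9·10 + 7·9·5 = 757 ≡ 3.
  S = (4, 8, 3) ≠ 0, so r is not a codeword (an error is present).
Step 3: locate the error. For a single error e at position i, S_ℓ = v_i·e·α_i^ℓ, so α_err = S_1/S_0.
  S_0^{−1} = 4^{−1} = 10 (mod 13), so α_err = 8·10 = 80 ≡ 2 = α_1. Error position i = 1.
  Consistency check: S_2/S_1 = 3·5 = 15 ≡ 2 = α_err ✓ (single-error assumption holds).
Step 4: error magnitude e = S_0/v_1 = S_0·∏_{j≠1}(α_1 − α_j) = 4·10 = 40 ≡ 1 (mod 13).
Step 5: correct position 1: c_1 = r_1 − e = 9 − 1 ≡ 8 (mod 13). Hence c = [8, 0, 7, 10, 5].
  Check: interpolating c through the α_i gives m(x) = 1 + 10·x (degree < 2) with m(α_i) = c_i for every i, so c is indeed a codeword.


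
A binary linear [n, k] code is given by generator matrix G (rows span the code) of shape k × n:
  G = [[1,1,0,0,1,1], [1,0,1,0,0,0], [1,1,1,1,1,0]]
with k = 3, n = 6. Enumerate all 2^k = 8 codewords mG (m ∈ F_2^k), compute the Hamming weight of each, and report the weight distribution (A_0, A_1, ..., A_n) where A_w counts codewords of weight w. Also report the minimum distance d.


Weight distribution: A_0 = 1, A_2 = 1, A_3 = 3, A_4 = 2, A_5 = 1. Minimum distance d = 2.

Enumerate all 2^3 = 8 messages m ∈ F_2^3.
For each, compute codeword c = mG in F_2^6, then tally its weight.
  m = 000 → c = 000000, weight = 0.
  m = 100 → c = 110011, weight = 4.
  m = 010 → c = 101000, weight = 2.
  m = 110 → c = 011011, weight = 4.
  m = 001 → c = 111110, weight = 5.
  m = 101 → c = 001101, weight = 3.
  m = 011 → c = 010110, weight = 3.
  m = 111 → c = 100101, weight = 3.
Tally weights:
  weight 0: 1 codewords.
  weight 2: 1 codewords.
  weight 3: 3 codewords.
  weight 4: 2 codewords.
  weight 5: 1 codewords.
Minimum distance d = smallest w > 0 with A_w > 0 = 2.
Sanity: Σ A_w = 8 = 2^3 = 8 ✓.


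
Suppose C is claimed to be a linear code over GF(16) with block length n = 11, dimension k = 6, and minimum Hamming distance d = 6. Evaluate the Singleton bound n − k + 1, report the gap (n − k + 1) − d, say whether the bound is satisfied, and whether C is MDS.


Singleton RHS = n − k + 1 = 6, slack = 0, bound satisfied, MDS.

Singleton bound: d ≤ n − k + 1.
Here n = 11, k = 6, so n − k + 1 = 6.
Given d = 6, check d ≤ 6: YES.
Slack = (n − k + 1) − d = 0.
The code is MDS (slack = 0).
Description: the claimed parameters are [11, 6, 6]_16; such a code would be MDS (meets Singleton bound).


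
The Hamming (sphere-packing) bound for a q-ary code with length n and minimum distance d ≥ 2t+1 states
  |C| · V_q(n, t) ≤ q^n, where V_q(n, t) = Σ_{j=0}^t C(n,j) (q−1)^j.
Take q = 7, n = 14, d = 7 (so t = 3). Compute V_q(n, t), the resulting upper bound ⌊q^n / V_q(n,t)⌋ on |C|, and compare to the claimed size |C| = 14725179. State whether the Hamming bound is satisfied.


V_q(n, t) = 81985, q^n = 678223072849, Hamming bound = 8272526, |C| = 14725179 > bound (violated).

Step 1: Compute V_q(n, t) = Σ_{j=0}^3 C(n, j) (q−1)^j.
  j = 0: C(14,0)·(6)^0 = 1·1 = 1.
  j = 1: C(14,1)·(6)^1 = 14·6 = 84.
  j = 2: C(14,2)·(6)^2 = 91·36 = 3276.
  j = 3: C(14,3)·(6)^3 = 364·216 = 78624.
  V_q(n, t) = 1 + 84 + 3276 + 78624 = 81985.
Step 2: q^n = 7^14 = 678223072849.
Step 3: Hamming bound ⌊q^n / V_q(n,t)⌋ = ⌊678223072849/81985⌋ = 8272526.
Step 4: Compare |C| = 14725179 to 8272526: violated.
The claimed |C| lies above the Hamming bound, so no 7-ary code of length 14 with d ≥ 7 can have 14725179 codewords.


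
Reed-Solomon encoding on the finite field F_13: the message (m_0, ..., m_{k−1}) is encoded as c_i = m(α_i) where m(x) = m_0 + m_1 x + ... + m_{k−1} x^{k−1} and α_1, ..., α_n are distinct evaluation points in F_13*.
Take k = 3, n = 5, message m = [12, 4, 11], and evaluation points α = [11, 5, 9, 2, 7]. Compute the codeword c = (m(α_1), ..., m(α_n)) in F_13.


c = [9, 8, 3, 12, 7]

Message polynomial: m(x) = 12 + 4·x + 11·x^2 (mod 13).
For each evaluation point α_i, compute m(α_i) mod 13:
  α_1 = 11: Horner steps 11 → 8 → 9, so m(11) = 9.
  α_2 = 5: Horner steps 11 → 7 → 8, so m(5) = 8.
  α_3 = 9: Horner steps 11 → 12 → 3, so m(9) = 3.
  α_4 = 2: Horner steps 11 → 0 → 12, so m(2) = 12.
  α_5 = 7: Horner steps 11 → 3 → 7, so m(7) = 7.
Codeword c = [9, 8, 3, 12, 7] ∈ F_13^5.


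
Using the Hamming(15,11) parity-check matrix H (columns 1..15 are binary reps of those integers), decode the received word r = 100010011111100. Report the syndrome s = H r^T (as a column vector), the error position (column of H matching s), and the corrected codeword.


s = (0, 1, 0, 1)^T, error position = 5, corrected codeword c = 100000011111100

Compute s = H r^T mod 2 one row at a time:
  s_1 = 1 + 1 + 1 + 1 + 1 + 1 + 0 + 0 = 6 ≡ 0 (mod 2).
  s_2 = 0 + 1 + 0 + 0 + 1 + 1 + 0 + 0 = 3 ≡ 1 (mod 2).
  s_3 = 0 + 0 + 0 + 0 + 1 + 1 + 0 + 0 = 2 ≡ 0 (mod 2).
  s_4 = 1 + 0 + 1 + 0 + 1 + 1 + 1 + 0 = 5 ≡ 1 (mod 2).
s = (0, 1, 0, 1)^T — this equals column 5 of H (binary 0101), so error is at position 5.
Correct: flip bit 5 of r = 100010011111100 to get c = 100000011111100.


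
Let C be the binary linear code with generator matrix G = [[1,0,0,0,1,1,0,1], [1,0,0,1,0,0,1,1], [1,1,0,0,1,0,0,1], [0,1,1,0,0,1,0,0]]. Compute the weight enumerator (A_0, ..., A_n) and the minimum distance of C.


Weight distribution: A_0 = 1, A_1 = 1, A_2 = 1, A_3 = 1, A_4 = 5, A_5 = 5, A_6 = 1, A_7 = 1. Minimum distance d = 1.

Enumerate all 2^4 = 16 messages m ∈ F_2^4.
For each, compute codeword c = mG in F_2^8, then tally its weight.
  m = 0000 → c = 00000000, weight = 0.
  m = 1000 → c = 10001101, weight = 4.
  m = 0100 → c = 10010011, weight = 4.
  m = 1100 → c = 00011110, weight = 4.
  m = 0010 → c = 11001001, weight = 4.
  m = 1010 → c = 01000100, weight = 2.
  m = 0110 → c = 01011010, weight = 4.
  m = 1110 → c = 11010111, weight = 6.
  m = 0001 → c = 01100100, weight = 3.
  m = 1001 → c = 11101001, weight = 5.
  m = 0101 → c = 11110111, weight = 7.
  m = 1101 → c = 01111010, weight = 5.
  m = 0011 → c = 10101101, weight = 5.
  m = 1011 → c = 00100000, weight = 1.
  m = 0111 → c = 00111110, weight = 5.
  m = 1111 → c = 10110011, weight = 5.
Tally weights:
  weight 0: 1 codewords.
  weight 1: 1 codewords.
  weight 2: 1 codewords.
  weight 3: 1 codewords.
  weight 4: 5 codewords.
  weight 5: 5 codewords.
  weight 6: 1 codewords.
  weight 7: 1 codewords.
Minimum distance d = smallest w > 0 with A_w > 0 = 1.
Sanity: Σ A_w = 16 = 2^4 = 16 ✓.


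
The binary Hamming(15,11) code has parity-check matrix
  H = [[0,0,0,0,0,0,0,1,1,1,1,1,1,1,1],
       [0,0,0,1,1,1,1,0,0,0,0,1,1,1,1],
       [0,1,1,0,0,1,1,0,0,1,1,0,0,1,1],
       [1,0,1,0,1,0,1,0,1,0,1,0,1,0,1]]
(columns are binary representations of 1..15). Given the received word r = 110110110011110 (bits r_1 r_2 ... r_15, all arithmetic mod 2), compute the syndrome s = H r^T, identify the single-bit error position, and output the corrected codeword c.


s = (1, 0, 0, 1)^T, error position = 9, corrected codeword c = 110110111011110

Compute s = H r^T mod 2 one row at a time:
  s_1 = 1 + 0 + 0 + 1 + 1 + 1 + 1 + 0 = 5 ≡ 1 (mod 2).
  s_2 = 1 + 1 + 0 + 1 + 1 + 1 + 1 + 0 = 6 ≡ 0 (mod 2).
  s_3 = 1 + 0 + 0 + 1 + 0 + 1 + 1 + 0 = 4 ≡ 0 (mod 2).
  s_4 = 1 + 0 + 1 + 1 + 0 + 1 + 1 + 0 = 5 ≡ 1 (mod 2).
s = (1, 0, 0, 1)^T — this equals column 9 of H (binary 1001), so error is at position 9.
Correct: flip bit 9 of r = 110110110011110 to get c = 110110111011110.


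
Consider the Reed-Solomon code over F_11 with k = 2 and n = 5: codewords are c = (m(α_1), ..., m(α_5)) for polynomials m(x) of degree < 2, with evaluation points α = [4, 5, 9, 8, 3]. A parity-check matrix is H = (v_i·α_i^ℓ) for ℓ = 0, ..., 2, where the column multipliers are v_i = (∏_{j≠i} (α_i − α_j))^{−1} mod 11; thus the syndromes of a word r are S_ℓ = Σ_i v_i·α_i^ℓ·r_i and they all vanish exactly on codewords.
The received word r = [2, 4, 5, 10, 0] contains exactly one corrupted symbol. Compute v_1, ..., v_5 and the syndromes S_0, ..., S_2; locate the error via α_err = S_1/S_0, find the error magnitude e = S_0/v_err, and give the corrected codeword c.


S = (7, 8, 6), error at position 3, error magnitude e = 4, c = [2, 4, 1, 10, 0].

Step 1: column multipliers v_i = (∏_{j≠i}(α_i − α_j))^{−1} mod 11.
  i = 1 (α = 4): (4−5)(4−9)(4−8)(4−3) = (−1)·(−5)·(−4)·1 = −20 ≡ 2, so v_1 = 2^{−1} = 6 (mod 11).
  i = 2 (α = 5): (5−4)(5−9)(5−8)(5−3) = 1·(−4)·(−3)·2 = 24 ≡ 2, so v_2 = 2^{−1} = 6 (mod 11).
  i = 3 (α = 9): (9−4)(9−5)(9−8)(9−3) = 5·4·1·6 = 120 ≡ 10, so v_3 = 10^{−1} = 10 (mod 11).
  i = 4 (α = 8): (8−4)(8−5)(8−9)(8−3) = 4·3·(−1)·5 = −60 ≡ 6, so v_4 = 6^{−1} = 2 (mod 11).
  i = 5 (α = 3): (3−4)(3−5)(3−9)(3−8) = (−1)·(−2)·(−6)·(−5) = 60 ≡ 5, so v_5 = 5^{−1} = 9 (mod 11).
  v = [6, 6, 10, 2, 9].
Step 2: syndromes of r = [2, 4, 5, 10, 0] (all sums mod 11).
  S_0 = Σ v_i r_i = 6·2 + 6·4 + 10·5 + 2·10 + 9·0 = 106 ≡ 7.
  S_1 = Σ v_i α_i r_i = 6·4·2 + 6·5·4 + 10·9·5 + 2·8·10 + 9·3·0 = 778 ≡ 8.
  α_i^2 mod 11 = [5, 3, 4, 9, 9].
  S_2 = Σ v_i α_i^2 r_i = 6·5·2 + 6·3·4 + 10·4·5 + 2·9·10 + 9·9·0 = 512 ≡ 6.
  S = (7, 8, 6) ≠ 0, so r is not a codeword (an error is present).
Step 3: locate the error. For a single error e at position i, S_ℓ = v_i·e·α_i^ℓ, so α_err = S_1/S_0.
  S_0^{−1} = 7^{−1} = 8 (mod 11), so α_err = 8·8 = 64 ≡ 9 = α_3. Error position i = 3.
  Consistency check: S_2/S_1 = 6·7 = 42 ≡ 9 = α_err ✓ (single-error assumption holds).
Step 4: error magnitude e = S_0/v_3 = S_0·∏_{j≠3}(α_3 − α_j) = 7·10 = 70 ≡ 4 (mod 11).
Step 5: correct position 3: c_3 = r_3 − e = 5 − 4 ≡ 1 (mod 11). Hence c = [2, 4, 1, 10, 0].
  Check: interpolating c through the α_i gives m(x) = 5 + 2·x (degree < 2) with m(α_i) = c_i for every i, so c is indeed a codeword.


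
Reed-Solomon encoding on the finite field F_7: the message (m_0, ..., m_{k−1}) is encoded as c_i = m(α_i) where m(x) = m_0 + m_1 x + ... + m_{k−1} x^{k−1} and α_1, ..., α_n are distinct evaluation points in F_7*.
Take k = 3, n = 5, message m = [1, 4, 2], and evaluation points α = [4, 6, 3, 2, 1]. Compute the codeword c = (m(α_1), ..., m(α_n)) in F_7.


c = [0, 6, 3, 3, 0]

Message polynomial: m(x) = 1 + 4·x + 2·x^2 (mod 7).
For each evaluation point α_i, compute m(α_i) mod 7:
  α_1 = 4: Horner steps 2 → 5 → 0, so m(4) = 0.
  α_2 = 6: Horner steps 2 → 2 → 6, so m(6) = 6.
  α_3 = 3: Horner steps 2 → 3 → 3, so m(3) = 3.
  α_4 = 2: Horner steps 2 → 1 → 3, so m(2) = 3.
  α_5 = 1: Horner steps 2 → 6 → 0, so m(1) = 0.
Codeword c = [0, 6, 3, 3, 0] ∈ F_7^5.


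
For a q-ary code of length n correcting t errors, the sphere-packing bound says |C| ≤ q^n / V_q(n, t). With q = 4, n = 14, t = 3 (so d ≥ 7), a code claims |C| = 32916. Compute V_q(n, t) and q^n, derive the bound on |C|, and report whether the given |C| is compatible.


V_q(n, t) = 10690, q^n = 268435456, Hamming bound = 25110, |C| = 32916 > bound (violated).

Step 1: Compute V_q(n, t) = Σ_{j=0}^3 C(n, j) (q−1)^j.
  j = 0: C(14,0)·(3)^0 = 1·1 = 1.
  j = 1: C(14,1)·(3)^1 = 14·3 = 42.
  j = 2: C(14,2)·(3)^2 = 91·9 = 819.
  j = 3: C(14,3)·(3)^3 = 364·27 = 9828.
  V_q(n, t) = 1 + 42 + 819 + 9828 = 10690.
Step 2: q^n = 4^14 = 268435456.
Step 3: Hamming bound ⌊q^n / V_q(n,t)⌋ = ⌊268435456/10690⌋ = 25110.
Step 4: Compare |C| = 32916 to 25110: violated.
The claimed |C| lies above the Hamming bound, so no 4-ary code of length 14 with d ≥ 7 can have 32916 codewords.


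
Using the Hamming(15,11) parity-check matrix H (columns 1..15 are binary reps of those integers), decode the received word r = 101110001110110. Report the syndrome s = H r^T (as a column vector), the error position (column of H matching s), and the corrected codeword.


s = (1, 0, 0, 0)^T, error position = 8, corrected codeword c = 101110011110110

Compute s = H r^T mod 2 one row at a time:
  s_1 = 0 + 1 + 1 + 1 + 0 + 1 + 1 + 0 = 5 ≡ 1 (mod 2).
  s_2 = 1 + 1 + 0 + 0 + 0 + 1 + 1 + 0 = 4 ≡ 0 (mod 2).
  s_3 = 0 + 1 + 0 + 0 + 1 + 1 + 1 + 0 = 4 ≡ 0 (mod 2).
  s_4 = 1 + 1 + 1 + 0 + 1 + 1 + 1 + 0 = 6 ≡ 0 (mod 2).
s = (1, 0, 0, 0)^T — this equals column 8 of H (binary 1000), so error is at position 8.
Correct: flip bit 8 of r = 101110001110110 to get c = 101110011110110.


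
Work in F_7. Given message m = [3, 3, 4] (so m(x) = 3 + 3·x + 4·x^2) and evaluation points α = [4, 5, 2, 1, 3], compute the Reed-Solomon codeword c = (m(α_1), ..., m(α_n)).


c = [2, 6, 4, 3, 6]

Message polynomial: m(x) = 3 + 3·x + 4·x^2 (mod 7).
For each evaluation point α_i, compute m(α_i) mod 7:
  α_1 = 4: Horner steps 4 → 5 → 2, so m(4) = 2.
  α_2 = 5: Horner steps 4 → 2 → 6, so m(5) = 6.
  α_3 = 2: Horner steps 4 → 4 → 4, so m(2) = 4.
  α_4 = 1: Horner steps 4 → 0 → 3, so m(1) = 3.
  α_5 = 3: Horner steps 4 → 1 → 6, so m(3) = 6.
Codeword c = [2, 6, 4, 3, 6] ∈ F_7^5.
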